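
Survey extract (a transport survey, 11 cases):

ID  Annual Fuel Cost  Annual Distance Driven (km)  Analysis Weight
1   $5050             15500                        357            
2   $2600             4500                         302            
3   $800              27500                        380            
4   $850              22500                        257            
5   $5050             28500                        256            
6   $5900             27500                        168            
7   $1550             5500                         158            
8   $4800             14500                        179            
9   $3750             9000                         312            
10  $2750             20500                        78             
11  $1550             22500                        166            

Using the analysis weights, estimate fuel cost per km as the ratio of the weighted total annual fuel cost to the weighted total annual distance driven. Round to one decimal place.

0.2

Σ wᵢ·y = 5050×357 + 2600×302 + 800×380 + 850×257 + 5050×256 + 5900×168 + 1550×158 + 4800×179 + 3750×312 + 2750×78 + 1550×166
  = 1802850 + 785200 + 304000 + 218450 + 1292800 + 991200 + 244900 + 859200 + 1170000 + 214500 + 257300 = 8140400
Σ wᵢ·x = 15500×357 + 4500×302 + 27500×380 + 22500×257 + 28500×256 + 27500×168 + 5500×158 + 14500×179 + 9000×312 + 20500×78 + 22500×166
  = 46647500
Ratio = 8140400 / 46647500 = 0.17450882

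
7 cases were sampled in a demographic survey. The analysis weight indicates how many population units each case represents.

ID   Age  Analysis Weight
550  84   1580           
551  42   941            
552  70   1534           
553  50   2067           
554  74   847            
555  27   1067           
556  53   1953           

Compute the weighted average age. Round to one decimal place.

Weighted sum = 84×1580 + 42×941 + 70×1534 + 50×2067 + 74×847 + 27×1067 + 53×1953
  = 132720 + 39522 + 107380 + 103350 + 62678 + 28809 + 103509 = 577968
Sum of weights = 1580 + 941 + 1534 + 2067 + 847 + 1067 + 1953 = 9989
Weighted mean = 577968 / 9989 = 57.860446

57.9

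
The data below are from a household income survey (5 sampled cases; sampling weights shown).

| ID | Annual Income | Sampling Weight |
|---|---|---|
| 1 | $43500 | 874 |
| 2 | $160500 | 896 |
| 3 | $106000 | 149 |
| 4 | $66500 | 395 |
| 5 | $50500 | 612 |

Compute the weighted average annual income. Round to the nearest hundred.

87100

Weighted sum = 43500×874 + 160500×896 + 106000×149 + 66500×395 + 50500×612
  = 38019000 + 143808000 + 15794000 + 26267500 + 30906000 = 254794500
Sum of weights = 874 + 896 + 149 + 395 + 612 = 2926
Weighted mean = 254794500 / 2926 = 87079.46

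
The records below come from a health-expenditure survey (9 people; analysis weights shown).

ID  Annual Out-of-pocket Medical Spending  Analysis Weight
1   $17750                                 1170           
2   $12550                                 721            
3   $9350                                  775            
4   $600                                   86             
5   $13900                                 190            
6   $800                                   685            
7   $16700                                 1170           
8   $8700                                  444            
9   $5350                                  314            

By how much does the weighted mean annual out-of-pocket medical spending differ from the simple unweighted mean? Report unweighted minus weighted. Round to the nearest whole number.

Unweighted sum = 17750 + 12550 + 9350 + 600 + 13900 + 800 + 16700 + 8700 + 5350 = 85700
Unweighted mean = 85700 / 9 = 9522.2222
Weighted sum = 17750×1170 + 12550×721 + 9350×775 + 600×86 + 13900×190 + 800×685 + 16700×1170 + 8700×444 + 5350×314
  = 20767500 + 9048550 + 7246250 + 51600 + 2641000 + 548000 + 19539000 + 3862800 + 1679900 = 65384600
Sum of weights = 1170 + 721 + 775 + 86 + 190 + 685 + 1170 + 444 + 314 = 5555
Weighted mean = 65384600 / 5555 = 11770.405
Difference (unweighted minus weighted) = -2248.1828

-2248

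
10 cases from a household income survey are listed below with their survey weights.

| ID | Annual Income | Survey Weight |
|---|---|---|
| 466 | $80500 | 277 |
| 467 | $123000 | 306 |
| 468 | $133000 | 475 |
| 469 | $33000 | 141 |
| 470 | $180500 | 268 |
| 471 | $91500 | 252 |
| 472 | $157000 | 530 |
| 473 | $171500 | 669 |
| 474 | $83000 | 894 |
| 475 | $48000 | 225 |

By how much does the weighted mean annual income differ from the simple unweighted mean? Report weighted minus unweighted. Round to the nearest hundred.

9300

Unweighted sum = 80500 + 123000 + 133000 + 33000 + 180500 + 91500 + 157000 + 171500 + 83000 + 48000 = 1101000
Unweighted mean = 1101000 / 10 = 110100
Weighted sum = 80500×277 + 123000×306 + 133000×475 + 33000×141 + 180500×268 + 91500×252 + 157000×530 + 171500×669 + 83000×894 + 48000×225
  = 22298500 + 37638000 + 63175000 + 4653000 + 48374000 + 23058000 + 83210000 + 114733500 + 74202000 + 10800000 = 482142000
Sum of weights = 277 + 306 + 475 + 141 + 268 + 252 + 530 + 669 + 894 + 225 = 4037
Weighted mean = 482142000 / 4037 = 119430.77
Difference (weighted minus unweighted) = 9330.7654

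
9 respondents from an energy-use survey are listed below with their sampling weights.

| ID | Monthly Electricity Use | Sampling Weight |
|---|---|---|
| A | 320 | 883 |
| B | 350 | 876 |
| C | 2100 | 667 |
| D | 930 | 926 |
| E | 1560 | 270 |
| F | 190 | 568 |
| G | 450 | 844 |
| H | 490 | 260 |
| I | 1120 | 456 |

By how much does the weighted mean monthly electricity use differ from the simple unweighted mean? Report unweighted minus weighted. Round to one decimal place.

Unweighted sum = 320 + 350 + 2100 + 930 + 1560 + 190 + 450 + 490 + 1120 = 7510
Unweighted mean = 7510 / 9 = 834.44444
Weighted sum = 320×883 + 350×876 + 2100×667 + 930×926 + 1560×270 + 190×568 + 450×844 + 490×260 + 1120×456
  = 282560 + 306600 + 1400700 + 861180 + 421200 + 107920 + 379800 + 127400 + 510720 = 4398080
Sum of weights = 883 + 876 + 667 + 926 + 270 + 568 + 844 + 260 + 456 = 5750
Weighted mean = 4398080 / 5750 = 764.88348
Difference (unweighted minus weighted) = 69.560966

69.6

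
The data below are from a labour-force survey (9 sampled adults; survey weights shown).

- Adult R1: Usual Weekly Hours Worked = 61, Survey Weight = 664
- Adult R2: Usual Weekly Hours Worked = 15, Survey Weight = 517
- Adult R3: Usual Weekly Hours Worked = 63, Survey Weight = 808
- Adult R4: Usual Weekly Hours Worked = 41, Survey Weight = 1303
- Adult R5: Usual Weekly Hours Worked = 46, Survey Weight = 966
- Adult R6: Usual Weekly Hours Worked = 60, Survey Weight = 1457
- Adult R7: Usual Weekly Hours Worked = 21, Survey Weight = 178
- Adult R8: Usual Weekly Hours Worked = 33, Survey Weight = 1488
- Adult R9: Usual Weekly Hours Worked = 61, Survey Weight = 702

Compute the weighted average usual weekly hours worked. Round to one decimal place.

47.0

Weighted sum = 380106
Sum of weights = 664 + 517 + 808 + 1303 + 966 + 1457 + 178 + 1488 + 702 = 8083
Weighted mean = 380106 / 8083 = 47.025362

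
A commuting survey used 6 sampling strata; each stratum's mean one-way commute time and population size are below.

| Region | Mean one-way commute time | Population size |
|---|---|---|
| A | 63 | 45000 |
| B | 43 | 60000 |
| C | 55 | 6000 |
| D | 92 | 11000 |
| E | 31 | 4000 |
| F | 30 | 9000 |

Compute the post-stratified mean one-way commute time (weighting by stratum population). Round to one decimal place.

Σ Nₕ·x̄ₕ = 63×45000 + 43×60000 + 55×6000 + 92×11000 + 31×4000 + 30×9000
  = 2835000 + 2580000 + 330000 + 1012000 + 124000 + 270000 = 7151000
Σ Nₕ = 45000 + 60000 + 6000 + 11000 + 4000 + 9000 = 135000
Overall mean = 7151000 / 135000 = 52.97037

53.0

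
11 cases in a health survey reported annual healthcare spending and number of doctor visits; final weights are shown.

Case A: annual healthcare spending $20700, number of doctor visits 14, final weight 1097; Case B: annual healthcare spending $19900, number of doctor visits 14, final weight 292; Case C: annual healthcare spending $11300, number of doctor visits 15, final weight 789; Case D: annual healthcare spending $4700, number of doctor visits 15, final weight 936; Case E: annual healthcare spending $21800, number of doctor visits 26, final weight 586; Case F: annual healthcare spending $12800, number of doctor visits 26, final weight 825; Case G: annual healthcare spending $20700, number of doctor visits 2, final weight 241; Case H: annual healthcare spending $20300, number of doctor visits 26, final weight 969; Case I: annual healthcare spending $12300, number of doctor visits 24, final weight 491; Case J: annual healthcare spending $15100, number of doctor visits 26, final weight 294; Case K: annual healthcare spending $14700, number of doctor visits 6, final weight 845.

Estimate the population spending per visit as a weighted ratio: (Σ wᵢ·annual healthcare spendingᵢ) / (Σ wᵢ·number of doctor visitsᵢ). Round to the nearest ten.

Σ wᵢ·y = 20700×1097 + 19900×292 + 11300×789 + 4700×936 + 21800×586 + 12800×825 + 20700×241 + 20300×969 + 12300×491 + 15100×294 + 14700×845
  = 22707900 + 5810800 + 8915700 + 4399200 + 12774800 + 10560000 + 4988700 + 19670700 + 6039300 + 4439400 + 12421500 = 112728000
Σ wᵢ·x = 14×1097 + 14×292 + 15×789 + 15×936 + 26×586 + 26×825 + 2×241 + 26×969 + 24×491 + 26×294 + 6×845
  = 15358 + 4088 + 11835 + 14040 + 15236 + 21450 + 482 + 25194 + 11784 + 7644 + 5070 = 132181
Ratio = 112728000 / 132181 = 852.83059

850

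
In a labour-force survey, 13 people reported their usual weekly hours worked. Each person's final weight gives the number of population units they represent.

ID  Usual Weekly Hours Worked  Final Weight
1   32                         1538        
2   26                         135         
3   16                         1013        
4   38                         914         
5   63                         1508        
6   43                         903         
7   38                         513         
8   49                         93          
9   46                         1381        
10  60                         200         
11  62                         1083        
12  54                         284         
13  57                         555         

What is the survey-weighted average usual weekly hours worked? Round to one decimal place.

Weighted sum = 451193
Sum of weights = 10120
Weighted mean = 451193 / 10120 = 44.584289

44.6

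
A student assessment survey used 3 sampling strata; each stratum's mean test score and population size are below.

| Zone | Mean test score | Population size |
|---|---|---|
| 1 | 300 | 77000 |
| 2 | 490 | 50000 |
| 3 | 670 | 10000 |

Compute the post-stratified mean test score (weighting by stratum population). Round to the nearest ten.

400

Σ Nₕ·x̄ₕ = 300×77000 + 490×50000 + 670×10000
  = 54300000
Σ Nₕ = 137000
Overall mean = 54300000 / 137000 = 396.35036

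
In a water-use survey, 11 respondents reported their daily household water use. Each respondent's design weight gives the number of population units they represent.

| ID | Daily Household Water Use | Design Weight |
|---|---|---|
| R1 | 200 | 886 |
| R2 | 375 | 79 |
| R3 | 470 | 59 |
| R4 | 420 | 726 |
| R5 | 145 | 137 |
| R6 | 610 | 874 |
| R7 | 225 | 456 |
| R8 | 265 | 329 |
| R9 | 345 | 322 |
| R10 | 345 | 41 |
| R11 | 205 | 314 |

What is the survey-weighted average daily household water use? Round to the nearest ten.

350

Weighted sum = 200×886 + 375×79 + 470×59 + 420×726 + 145×137 + 610×874 + 225×456 + 265×329 + 345×322 + 345×41 + 205×314
  = 177200 + 29625 + 27730 + 304920 + 19865 + 533140 + 102600 + 87185 + 111090 + 14145 + 64370 = 1471870
Sum of weights = 886 + 79 + 59 + 726 + 137 + 874 + 456 + 329 + 322 + 41 + 314 = 4223
Weighted mean = 1471870 / 4223 = 348.53659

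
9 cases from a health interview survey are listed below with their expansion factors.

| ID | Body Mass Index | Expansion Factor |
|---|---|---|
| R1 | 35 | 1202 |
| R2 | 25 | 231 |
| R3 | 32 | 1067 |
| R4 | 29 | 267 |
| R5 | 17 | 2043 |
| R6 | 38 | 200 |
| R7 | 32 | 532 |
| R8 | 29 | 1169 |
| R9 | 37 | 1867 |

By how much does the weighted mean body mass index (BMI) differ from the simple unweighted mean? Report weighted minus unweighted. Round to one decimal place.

-1.1

Unweighted sum = 274
Unweighted mean = 274 / 9 = 30.444444
Weighted sum = 35×1202 + 25×231 + 32×1067 + 29×267 + 17×2043 + 38×200 + 32×532 + 29×1169 + 37×1867
  = 252067
Sum of weights = 1202 + 231 + 1067 + 267 + 2043 + 200 + 532 + 1169 + 1867 = 8578
Weighted mean = 252067 / 8578 = 29.385288
Difference (weighted minus unweighted) = -1.0591565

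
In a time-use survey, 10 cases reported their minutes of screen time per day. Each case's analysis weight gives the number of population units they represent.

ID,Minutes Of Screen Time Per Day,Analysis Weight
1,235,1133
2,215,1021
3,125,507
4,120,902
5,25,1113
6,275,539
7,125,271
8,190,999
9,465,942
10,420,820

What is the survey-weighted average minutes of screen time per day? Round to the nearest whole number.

223

Weighted sum = 235×1133 + 215×1021 + 125×507 + 120×902 + 25×1113 + 275×539 + 125×271 + 190×999 + 465×942 + 420×820
  = 266255 + 219515 + 63375 + 108240 + 27825 + 148225 + 33875 + 189810 + 438030 + 344400 = 1839550
Sum of weights = 1133 + 1021 + 507 + 902 + 1113 + 539 + 271 + 999 + 942 + 820 = 8247
Weighted mean = 1839550 / 8247 = 223.05687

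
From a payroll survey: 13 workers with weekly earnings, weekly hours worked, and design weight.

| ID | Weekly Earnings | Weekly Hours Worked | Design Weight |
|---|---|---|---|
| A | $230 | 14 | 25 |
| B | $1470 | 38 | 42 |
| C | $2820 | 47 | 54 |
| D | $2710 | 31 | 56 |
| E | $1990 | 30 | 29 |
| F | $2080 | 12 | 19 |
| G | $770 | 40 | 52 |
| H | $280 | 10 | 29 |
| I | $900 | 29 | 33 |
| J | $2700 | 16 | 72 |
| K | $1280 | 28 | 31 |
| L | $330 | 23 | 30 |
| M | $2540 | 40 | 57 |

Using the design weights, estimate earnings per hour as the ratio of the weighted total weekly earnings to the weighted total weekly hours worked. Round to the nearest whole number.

60

Σ wᵢ·y = 935380
Σ wᵢ·x = 15635
Ratio = 935380 / 15635 = 59.826031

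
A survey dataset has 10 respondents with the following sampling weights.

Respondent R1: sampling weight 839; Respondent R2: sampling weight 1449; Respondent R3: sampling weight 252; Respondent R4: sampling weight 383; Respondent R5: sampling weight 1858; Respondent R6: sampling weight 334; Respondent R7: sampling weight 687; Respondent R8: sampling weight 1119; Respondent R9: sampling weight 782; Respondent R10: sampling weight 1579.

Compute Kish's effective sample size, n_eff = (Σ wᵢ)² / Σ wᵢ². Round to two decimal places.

Σ wᵢ = 9282
Σ wᵢ² = 703921 + 2099601 + 63504 + 146689 + 3452164 + 111556 + 471969 + 1252161 + 611524 + 2493241 = 11406330
n_eff = 9282² / 11406330 = 86155524 / 11406330 = 7.553308

7.55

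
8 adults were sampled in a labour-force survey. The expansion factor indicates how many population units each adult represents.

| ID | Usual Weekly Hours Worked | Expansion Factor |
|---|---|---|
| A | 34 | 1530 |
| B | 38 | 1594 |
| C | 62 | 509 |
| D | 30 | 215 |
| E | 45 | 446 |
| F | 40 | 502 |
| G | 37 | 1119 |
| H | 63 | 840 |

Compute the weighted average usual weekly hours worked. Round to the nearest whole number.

Weighted sum = 34×1530 + 38×1594 + 62×509 + 30×215 + 45×446 + 40×502 + 37×1119 + 63×840
  = 52020 + 60572 + 31558 + 6450 + 20070 + 20080 + 41403 + 52920 = 285073
Sum of weights = 1530 + 1594 + 509 + 215 + 446 + 502 + 1119 + 840 = 6755
Weighted mean = 285073 / 6755 = 42.201776

42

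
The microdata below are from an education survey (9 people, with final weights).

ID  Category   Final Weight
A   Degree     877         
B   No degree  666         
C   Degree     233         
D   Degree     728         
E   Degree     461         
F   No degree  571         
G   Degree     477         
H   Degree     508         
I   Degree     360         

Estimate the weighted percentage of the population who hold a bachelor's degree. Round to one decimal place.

Sum of weights for 'Degree' = 877 + 233 + 728 + 461 + 477 + 508 + 360 = 3644
Total weight = 877 + 666 + 233 + 728 + 461 + 571 + 477 + 508 + 360 = 4881
Weighted proportion = 3644 / 4881 = 0.74656833 → 74.656833%

74.7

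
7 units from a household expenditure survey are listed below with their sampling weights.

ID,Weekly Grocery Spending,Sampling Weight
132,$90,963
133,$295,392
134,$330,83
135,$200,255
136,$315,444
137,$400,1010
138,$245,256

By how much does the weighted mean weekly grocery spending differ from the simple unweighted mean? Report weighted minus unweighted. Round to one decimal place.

-7.1

Unweighted sum = 90 + 295 + 330 + 200 + 315 + 400 + 245 = 1875
Unweighted mean = 1875 / 7 = 267.85714
Weighted sum = 90×963 + 295×392 + 330×83 + 200×255 + 315×444 + 400×1010 + 245×256
  = 86670 + 115640 + 27390 + 51000 + 139860 + 404000 + 62720 = 887280
Sum of weights = 3403
Weighted mean = 887280 / 3403 = 260.73465
Difference (weighted minus unweighted) = -7.122497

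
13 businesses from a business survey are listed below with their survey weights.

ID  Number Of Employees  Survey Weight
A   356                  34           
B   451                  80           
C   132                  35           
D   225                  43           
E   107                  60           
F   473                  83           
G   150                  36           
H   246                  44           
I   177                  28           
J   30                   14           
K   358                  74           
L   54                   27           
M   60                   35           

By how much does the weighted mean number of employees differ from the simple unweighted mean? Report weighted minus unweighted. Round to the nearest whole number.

53

Unweighted sum = 2819
Unweighted mean = 2819 / 13 = 216.84615
Weighted sum = 159808
Sum of weights = 593
Weighted mean = 159808 / 593 = 269.49073
Difference (weighted minus unweighted) = 52.644571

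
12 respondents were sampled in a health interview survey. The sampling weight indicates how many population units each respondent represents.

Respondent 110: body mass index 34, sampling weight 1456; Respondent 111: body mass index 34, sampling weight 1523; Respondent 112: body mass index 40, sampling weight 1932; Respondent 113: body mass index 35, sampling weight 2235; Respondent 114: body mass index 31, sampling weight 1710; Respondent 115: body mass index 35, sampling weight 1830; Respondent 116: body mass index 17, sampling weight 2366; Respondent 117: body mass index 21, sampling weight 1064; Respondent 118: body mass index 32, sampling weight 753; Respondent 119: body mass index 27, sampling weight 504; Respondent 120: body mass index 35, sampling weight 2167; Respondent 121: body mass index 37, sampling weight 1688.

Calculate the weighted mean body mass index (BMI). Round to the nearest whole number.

32

Weighted sum = 612422
Sum of weights = 1456 + 1523 + 1932 + 2235 + 1710 + 1830 + 2366 + 1064 + 753 + 504 + 2167 + 1688 = 19228
Weighted mean = 612422 / 19228 = 31.85053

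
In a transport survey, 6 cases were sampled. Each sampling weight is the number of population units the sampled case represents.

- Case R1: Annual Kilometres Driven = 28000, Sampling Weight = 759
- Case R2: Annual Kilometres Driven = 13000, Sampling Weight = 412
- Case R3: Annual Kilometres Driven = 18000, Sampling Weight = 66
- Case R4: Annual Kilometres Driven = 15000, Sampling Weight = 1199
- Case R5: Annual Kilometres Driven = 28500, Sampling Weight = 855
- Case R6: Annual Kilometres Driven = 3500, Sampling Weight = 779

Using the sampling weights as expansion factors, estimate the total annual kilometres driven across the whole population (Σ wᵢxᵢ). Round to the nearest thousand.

Weighted total = 28000×759 + 13000×412 + 18000×66 + 15000×1199 + 28500×855 + 3500×779
  = 72875000

72875000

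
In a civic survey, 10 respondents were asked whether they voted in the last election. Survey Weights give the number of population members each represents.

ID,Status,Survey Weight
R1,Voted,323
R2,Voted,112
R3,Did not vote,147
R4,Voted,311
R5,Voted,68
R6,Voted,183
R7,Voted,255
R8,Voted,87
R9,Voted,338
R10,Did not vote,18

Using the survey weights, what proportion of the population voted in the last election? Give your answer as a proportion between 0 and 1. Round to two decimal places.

0.91

Sum of weights for 'Voted' = 323 + 112 + 311 + 68 + 183 + 255 + 87 + 338 = 1677
Total weight = 323 + 112 + 147 + 311 + 68 + 183 + 255 + 87 + 338 + 18 = 1842
Weighted proportion = 1677 / 1842 = 0.91042345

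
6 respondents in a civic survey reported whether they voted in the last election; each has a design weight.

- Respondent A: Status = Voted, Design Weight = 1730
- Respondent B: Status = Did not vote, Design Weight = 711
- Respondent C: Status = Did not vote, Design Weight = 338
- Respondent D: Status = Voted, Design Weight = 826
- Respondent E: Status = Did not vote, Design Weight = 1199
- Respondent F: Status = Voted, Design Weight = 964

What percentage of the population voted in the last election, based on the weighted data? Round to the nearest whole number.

Sum of weights for 'Voted' = 1730 + 826 + 964 = 3520
Total weight = 1730 + 711 + 338 + 826 + 1199 + 964 = 5768
Weighted proportion = 3520 / 5768 = 0.61026352 → 61.026352%

61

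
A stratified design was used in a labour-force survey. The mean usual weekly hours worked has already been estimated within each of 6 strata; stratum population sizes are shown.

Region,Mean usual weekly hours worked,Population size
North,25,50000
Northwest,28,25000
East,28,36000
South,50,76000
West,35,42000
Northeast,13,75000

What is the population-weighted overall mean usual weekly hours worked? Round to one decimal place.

30.3

Σ Nₕ·x̄ₕ = 25×50000 + 28×25000 + 28×36000 + 50×76000 + 35×42000 + 13×75000
  = 1250000 + 700000 + 1008000 + 3800000 + 1470000 + 975000 = 9203000
Σ Nₕ = 50000 + 25000 + 36000 + 76000 + 42000 + 75000 = 304000
Overall mean = 9203000 / 304000 = 30.273026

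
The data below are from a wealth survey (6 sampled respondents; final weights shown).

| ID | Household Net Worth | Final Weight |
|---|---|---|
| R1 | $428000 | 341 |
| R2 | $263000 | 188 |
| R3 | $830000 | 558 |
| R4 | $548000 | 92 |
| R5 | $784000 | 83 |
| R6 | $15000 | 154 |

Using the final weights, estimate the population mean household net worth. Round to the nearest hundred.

Weighted sum = 428000×341 + 263000×188 + 830000×558 + 548000×92 + 784000×83 + 15000×154
  = 776330000
Sum of weights = 341 + 188 + 558 + 92 + 83 + 154 = 1416
Weighted mean = 776330000 / 1416 = 548255.65

548300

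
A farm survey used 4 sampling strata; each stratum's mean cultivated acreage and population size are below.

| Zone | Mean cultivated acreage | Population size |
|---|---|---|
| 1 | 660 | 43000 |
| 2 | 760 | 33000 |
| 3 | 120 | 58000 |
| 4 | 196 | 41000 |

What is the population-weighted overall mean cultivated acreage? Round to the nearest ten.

Σ Nₕ·x̄ₕ = 660×43000 + 760×33000 + 120×58000 + 196×41000
  = 68456000
Σ Nₕ = 43000 + 33000 + 58000 + 41000 = 175000
Overall mean = 68456000 / 175000 = 391.17714

390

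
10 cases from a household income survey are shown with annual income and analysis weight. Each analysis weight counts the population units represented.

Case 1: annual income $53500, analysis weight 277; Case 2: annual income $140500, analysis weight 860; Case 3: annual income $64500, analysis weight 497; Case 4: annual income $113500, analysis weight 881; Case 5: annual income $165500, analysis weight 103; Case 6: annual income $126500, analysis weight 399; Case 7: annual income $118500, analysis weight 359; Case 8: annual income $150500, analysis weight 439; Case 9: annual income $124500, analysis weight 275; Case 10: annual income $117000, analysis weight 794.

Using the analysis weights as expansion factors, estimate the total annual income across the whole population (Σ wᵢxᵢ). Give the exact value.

570966000

Weighted total = 53500×277 + 140500×860 + 64500×497 + 113500×881 + 165500×103 + 126500×399 + 118500×359 + 150500×439 + 124500×275 + 117000×794
  = 570966000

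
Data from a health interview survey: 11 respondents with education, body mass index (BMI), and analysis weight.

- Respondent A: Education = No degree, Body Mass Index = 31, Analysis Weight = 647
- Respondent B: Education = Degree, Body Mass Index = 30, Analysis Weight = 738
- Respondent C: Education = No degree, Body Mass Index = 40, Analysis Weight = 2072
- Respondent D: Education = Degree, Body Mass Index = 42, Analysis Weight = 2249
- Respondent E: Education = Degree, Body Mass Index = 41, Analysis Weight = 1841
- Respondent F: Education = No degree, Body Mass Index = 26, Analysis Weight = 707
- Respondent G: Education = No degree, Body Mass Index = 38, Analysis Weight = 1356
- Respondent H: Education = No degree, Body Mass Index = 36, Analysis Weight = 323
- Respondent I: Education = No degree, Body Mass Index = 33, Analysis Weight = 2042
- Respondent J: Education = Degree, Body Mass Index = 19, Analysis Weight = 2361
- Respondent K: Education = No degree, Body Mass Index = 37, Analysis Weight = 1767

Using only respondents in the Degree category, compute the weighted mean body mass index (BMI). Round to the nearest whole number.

33

Degree rows: B, D, E, J
Weighted sum = 30×738 + 42×2249 + 41×1841 + 19×2361
  = 22140 + 94458 + 75481 + 44859 = 236938
Sum of weights = 738 + 2249 + 1841 + 2361 = 7189
Weighted mean = 236938 / 7189 = 32.958409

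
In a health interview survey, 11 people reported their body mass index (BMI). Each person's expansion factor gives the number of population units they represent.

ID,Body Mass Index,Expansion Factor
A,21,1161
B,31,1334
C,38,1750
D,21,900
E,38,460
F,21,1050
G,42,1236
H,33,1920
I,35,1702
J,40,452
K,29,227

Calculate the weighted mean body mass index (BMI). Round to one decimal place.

Weighted sum = 21×1161 + 31×1334 + 38×1750 + 21×900 + 38×460 + 21×1050 + 42×1236 + 33×1920 + 35×1702 + 40×452 + 29×227
  = 390170
Sum of weights = 1161 + 1334 + 1750 + 900 + 460 + 1050 + 1236 + 1920 + 1702 + 452 + 227 = 12192
Weighted mean = 390170 / 12192 = 32.002133

32.0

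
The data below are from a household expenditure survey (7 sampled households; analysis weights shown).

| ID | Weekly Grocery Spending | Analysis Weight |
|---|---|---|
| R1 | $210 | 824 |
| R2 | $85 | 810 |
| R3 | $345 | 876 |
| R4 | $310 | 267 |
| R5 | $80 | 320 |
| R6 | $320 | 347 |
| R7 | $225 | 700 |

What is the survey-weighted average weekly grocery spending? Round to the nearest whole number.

222

Weighted sum = 210×824 + 85×810 + 345×876 + 310×267 + 80×320 + 320×347 + 225×700
  = 173040 + 68850 + 302220 + 82770 + 25600 + 111040 + 157500 = 921020
Sum of weights = 824 + 810 + 876 + 267 + 320 + 347 + 700 = 4144
Weighted mean = 921020 / 4144 = 222.25386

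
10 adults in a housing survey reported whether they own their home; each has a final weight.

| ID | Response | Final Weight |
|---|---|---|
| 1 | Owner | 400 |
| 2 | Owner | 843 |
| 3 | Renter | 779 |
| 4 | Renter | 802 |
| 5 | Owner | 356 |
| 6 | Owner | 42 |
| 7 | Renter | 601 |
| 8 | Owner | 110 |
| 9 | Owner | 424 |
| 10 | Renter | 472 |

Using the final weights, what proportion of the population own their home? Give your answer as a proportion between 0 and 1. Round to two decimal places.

Sum of weights for 'Owner' = 400 + 843 + 356 + 42 + 110 + 424 = 2175
Total weight = 400 + 843 + 779 + 802 + 356 + 42 + 601 + 110 + 424 + 472 = 4829
Weighted proportion = 2175 / 4829 = 0.45040381

0.45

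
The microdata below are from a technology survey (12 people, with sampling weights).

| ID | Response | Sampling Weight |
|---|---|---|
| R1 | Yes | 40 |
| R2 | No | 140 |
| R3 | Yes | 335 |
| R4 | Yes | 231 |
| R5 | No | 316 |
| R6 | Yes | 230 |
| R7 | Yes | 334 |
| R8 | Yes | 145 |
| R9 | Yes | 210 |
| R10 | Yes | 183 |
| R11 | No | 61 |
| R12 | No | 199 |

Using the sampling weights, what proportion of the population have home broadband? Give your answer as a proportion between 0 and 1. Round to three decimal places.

0.705

Sum of weights for 'Yes' = 40 + 335 + 231 + 230 + 334 + 145 + 210 + 183 = 1708
Total weight = 40 + 140 + 335 + 231 + 316 + 230 + 334 + 145 + 210 + 183 + 61 + 199 = 2424
Weighted proportion = 1708 / 2424 = 0.70462046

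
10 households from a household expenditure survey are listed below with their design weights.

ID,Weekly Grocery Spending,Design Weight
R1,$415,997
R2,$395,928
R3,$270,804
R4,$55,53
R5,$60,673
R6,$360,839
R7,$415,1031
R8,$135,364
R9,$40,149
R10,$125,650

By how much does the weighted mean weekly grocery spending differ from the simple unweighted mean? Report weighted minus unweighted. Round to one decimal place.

66.9

Unweighted sum = 415 + 395 + 270 + 55 + 60 + 360 + 415 + 135 + 40 + 125 = 2270
Unweighted mean = 2270 / 10 = 227
Weighted sum = 415×997 + 395×928 + 270×804 + 55×53 + 60×673 + 360×839 + 415×1031 + 135×364 + 40×149 + 125×650
  = 1906945
Sum of weights = 997 + 928 + 804 + 53 + 673 + 839 + 1031 + 364 + 149 + 650 = 6488
Weighted mean = 1906945 / 6488 = 293.91877
Difference (weighted minus unweighted) = 66.918773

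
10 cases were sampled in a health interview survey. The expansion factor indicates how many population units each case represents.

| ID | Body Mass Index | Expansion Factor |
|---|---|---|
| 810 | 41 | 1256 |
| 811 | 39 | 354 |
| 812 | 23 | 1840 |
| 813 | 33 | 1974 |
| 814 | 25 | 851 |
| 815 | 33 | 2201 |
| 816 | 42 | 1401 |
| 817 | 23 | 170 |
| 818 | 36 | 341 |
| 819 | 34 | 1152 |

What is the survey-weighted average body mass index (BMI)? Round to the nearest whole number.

33

Weighted sum = 380868
Sum of weights = 11540
Weighted mean = 380868 / 11540 = 33.004159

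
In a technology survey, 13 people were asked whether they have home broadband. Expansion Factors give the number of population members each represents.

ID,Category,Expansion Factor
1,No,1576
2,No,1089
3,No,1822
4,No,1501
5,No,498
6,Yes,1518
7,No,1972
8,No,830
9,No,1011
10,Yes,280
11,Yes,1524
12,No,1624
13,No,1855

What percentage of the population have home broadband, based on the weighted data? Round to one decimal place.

19.4

Sum of weights for 'Yes' = 1518 + 280 + 1524 = 3322
Total weight = 17100
Weighted proportion = 3322 / 17100 = 0.19426901 → 19.426901%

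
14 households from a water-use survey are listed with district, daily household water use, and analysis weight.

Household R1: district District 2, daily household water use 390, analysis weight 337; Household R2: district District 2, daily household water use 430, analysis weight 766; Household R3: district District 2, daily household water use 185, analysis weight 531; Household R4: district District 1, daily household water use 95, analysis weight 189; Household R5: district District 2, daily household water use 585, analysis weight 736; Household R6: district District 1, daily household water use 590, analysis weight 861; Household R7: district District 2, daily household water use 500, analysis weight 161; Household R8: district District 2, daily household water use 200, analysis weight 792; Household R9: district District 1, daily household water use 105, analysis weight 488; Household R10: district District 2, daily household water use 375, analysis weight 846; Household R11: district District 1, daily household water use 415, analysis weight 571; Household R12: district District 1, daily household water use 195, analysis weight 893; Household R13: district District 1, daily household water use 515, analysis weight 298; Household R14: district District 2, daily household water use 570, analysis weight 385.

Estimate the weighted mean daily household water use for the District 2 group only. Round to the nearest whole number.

388

District 2 rows: R1, R2, R3, R5, R7, R8, R10, R14
Weighted sum = 390×337 + 430×766 + 185×531 + 585×736 + 500×161 + 200×792 + 375×846 + 570×385
  = 131430 + 329380 + 98235 + 430560 + 80500 + 158400 + 317250 + 219450 = 1765205
Sum of weights = 337 + 766 + 531 + 736 + 161 + 792 + 846 + 385 = 4554
Weighted mean = 1765205 / 4554 = 387.61638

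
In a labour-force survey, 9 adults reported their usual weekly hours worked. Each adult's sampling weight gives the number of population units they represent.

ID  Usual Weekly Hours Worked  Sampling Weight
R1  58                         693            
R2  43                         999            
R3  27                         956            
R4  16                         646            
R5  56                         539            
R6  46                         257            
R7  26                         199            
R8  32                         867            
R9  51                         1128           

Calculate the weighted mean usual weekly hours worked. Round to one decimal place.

Weighted sum = 58×693 + 43×999 + 27×956 + 16×646 + 56×539 + 46×257 + 26×199 + 32×867 + 51×1128
  = 251751
Sum of weights = 693 + 999 + 956 + 646 + 539 + 257 + 199 + 867 + 1128 = 6284
Weighted mean = 251751 / 6284 = 40.062222

40.1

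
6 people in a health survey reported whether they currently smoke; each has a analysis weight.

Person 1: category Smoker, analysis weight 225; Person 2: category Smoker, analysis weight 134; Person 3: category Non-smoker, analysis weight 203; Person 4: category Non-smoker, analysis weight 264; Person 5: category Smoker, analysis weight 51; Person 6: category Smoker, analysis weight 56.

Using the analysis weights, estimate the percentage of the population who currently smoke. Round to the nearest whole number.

50

Sum of weights for 'Smoker' = 225 + 134 + 51 + 56 = 466
Total weight = 225 + 134 + 203 + 264 + 51 + 56 = 933
Weighted proportion = 466 / 933 = 0.49946409 → 49.946409%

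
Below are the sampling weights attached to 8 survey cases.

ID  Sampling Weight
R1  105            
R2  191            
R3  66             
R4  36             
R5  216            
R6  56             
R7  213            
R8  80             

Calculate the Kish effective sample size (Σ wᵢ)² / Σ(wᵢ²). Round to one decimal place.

Σ wᵢ = 105 + 191 + 66 + 36 + 216 + 56 + 213 + 80 = 963
Σ wᵢ² = 11025 + 36481 + 4356 + 1296 + 46656 + 3136 + 45369 + 6400 = 154719
n_eff = 963² / 154719 = 927369 / 154719 = 5.9938922

6.0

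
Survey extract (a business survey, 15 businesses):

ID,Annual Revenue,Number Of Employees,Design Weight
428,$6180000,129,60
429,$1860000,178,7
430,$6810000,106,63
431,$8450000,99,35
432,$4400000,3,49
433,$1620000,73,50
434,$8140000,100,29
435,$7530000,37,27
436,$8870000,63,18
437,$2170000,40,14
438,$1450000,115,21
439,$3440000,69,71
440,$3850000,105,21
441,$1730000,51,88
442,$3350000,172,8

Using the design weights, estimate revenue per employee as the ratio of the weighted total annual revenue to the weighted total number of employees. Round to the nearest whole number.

58521

Σ wᵢ·y = 2569190000
Σ wᵢ·x = 43902
Ratio = 2569190000 / 43902 = 58521.024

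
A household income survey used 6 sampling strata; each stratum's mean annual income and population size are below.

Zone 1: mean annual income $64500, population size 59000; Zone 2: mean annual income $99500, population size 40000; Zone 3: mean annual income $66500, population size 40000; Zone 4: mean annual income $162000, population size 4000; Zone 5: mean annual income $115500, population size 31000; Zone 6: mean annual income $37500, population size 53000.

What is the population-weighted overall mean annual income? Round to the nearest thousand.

73000

Σ Nₕ·x̄ₕ = 64500×59000 + 99500×40000 + 66500×40000 + 162000×4000 + 115500×31000 + 37500×53000
  = 3805500000 + 3980000000 + 2660000000 + 648000000 + 3580500000 + 1987500000 = 16661500000
Σ Nₕ = 227000
Overall mean = 16661500000 / 227000 = 73398.678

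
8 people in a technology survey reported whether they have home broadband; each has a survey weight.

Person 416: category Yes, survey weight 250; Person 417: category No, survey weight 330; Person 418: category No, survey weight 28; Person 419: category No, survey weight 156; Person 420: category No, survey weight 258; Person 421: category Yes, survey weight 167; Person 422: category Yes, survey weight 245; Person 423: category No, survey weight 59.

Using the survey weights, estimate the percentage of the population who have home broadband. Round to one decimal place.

Sum of weights for 'Yes' = 250 + 167 + 245 = 662
Total weight = 250 + 330 + 28 + 156 + 258 + 167 + 245 + 59 = 1493
Weighted proportion = 662 / 1493 = 0.44340255 → 44.340255%

44.3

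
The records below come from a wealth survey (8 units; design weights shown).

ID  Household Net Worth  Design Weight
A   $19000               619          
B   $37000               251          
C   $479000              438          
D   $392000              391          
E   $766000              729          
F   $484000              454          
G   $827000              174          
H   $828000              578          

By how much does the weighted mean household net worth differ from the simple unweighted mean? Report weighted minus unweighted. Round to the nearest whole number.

Unweighted sum = 19000 + 37000 + 479000 + 392000 + 766000 + 484000 + 827000 + 828000 = 3832000
Unweighted mean = 3832000 / 8 = 479000
Weighted sum = 19000×619 + 37000×251 + 479000×438 + 392000×391 + 766000×729 + 484000×454 + 827000×174 + 828000×578
  = 1784754000
Sum of weights = 619 + 251 + 438 + 391 + 729 + 454 + 174 + 578 = 3634
Weighted mean = 1784754000 / 3634 = 491126.58
Difference (weighted minus unweighted) = 12126.582

12127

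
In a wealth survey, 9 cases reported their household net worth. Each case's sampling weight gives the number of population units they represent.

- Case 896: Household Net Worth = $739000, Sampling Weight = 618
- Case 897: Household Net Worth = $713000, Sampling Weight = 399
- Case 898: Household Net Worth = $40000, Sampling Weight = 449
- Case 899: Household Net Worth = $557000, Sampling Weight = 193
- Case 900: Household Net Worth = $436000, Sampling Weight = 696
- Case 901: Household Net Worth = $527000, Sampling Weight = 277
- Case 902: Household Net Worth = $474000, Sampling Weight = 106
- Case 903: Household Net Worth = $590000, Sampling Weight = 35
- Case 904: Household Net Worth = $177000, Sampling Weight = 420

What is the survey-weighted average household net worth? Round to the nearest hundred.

Weighted sum = 739000×618 + 713000×399 + 40000×449 + 557000×193 + 436000×696 + 527000×277 + 474000×106 + 590000×35 + 177000×420
  = 456702000 + 284487000 + 17960000 + 107501000 + 303456000 + 145979000 + 50244000 + 20650000 + 74340000 = 1461319000
Sum of weights = 618 + 399 + 449 + 193 + 696 + 277 + 106 + 35 + 420 = 3193
Weighted mean = 1461319000 / 3193 = 457663.33

457700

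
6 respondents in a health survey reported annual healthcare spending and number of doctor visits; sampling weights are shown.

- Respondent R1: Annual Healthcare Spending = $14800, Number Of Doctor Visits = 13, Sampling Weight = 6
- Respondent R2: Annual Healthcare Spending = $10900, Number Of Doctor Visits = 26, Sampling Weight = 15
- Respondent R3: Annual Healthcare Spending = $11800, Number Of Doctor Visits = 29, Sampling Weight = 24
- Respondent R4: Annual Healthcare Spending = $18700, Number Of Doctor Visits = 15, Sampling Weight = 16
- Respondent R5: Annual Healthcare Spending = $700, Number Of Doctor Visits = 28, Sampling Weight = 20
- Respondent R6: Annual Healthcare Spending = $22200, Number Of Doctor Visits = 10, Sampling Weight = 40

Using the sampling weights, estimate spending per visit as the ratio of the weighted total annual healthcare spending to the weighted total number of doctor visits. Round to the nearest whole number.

Σ wᵢ·y = 14800×6 + 10900×15 + 11800×24 + 18700×16 + 700×20 + 22200×40
  = 1736700
Σ wᵢ·x = 13×6 + 26×15 + 29×24 + 15×16 + 28×20 + 10×40
  = 2364
Ratio = 1736700 / 2364 = 734.64467

735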